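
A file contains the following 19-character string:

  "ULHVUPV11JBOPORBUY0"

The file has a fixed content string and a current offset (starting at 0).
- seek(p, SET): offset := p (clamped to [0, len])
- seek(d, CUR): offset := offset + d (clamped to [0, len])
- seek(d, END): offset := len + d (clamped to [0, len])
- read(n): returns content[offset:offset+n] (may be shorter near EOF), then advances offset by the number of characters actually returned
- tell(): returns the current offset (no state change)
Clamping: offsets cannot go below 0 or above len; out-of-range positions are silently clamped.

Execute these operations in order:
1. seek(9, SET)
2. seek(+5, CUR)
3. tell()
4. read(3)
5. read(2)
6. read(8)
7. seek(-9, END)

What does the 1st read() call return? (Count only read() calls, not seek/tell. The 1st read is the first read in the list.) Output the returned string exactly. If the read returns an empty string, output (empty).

After 1 (seek(9, SET)): offset=9
After 2 (seek(+5, CUR)): offset=14
After 3 (tell()): offset=14
After 4 (read(3)): returned 'RBU', offset=17
After 5 (read(2)): returned 'Y0', offset=19
After 6 (read(8)): returned '', offset=19
After 7 (seek(-9, END)): offset=10

Answer: RBU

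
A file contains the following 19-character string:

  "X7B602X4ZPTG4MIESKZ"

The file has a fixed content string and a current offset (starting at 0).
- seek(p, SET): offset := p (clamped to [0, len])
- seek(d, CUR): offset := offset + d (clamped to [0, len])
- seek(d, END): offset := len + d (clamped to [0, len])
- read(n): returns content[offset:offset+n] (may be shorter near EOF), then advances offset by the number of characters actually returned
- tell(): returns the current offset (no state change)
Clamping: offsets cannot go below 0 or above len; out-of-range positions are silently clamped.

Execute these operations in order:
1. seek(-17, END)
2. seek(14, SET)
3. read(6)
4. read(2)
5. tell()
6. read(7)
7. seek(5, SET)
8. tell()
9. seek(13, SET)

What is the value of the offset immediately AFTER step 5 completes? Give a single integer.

Answer: 19

Derivation:
After 1 (seek(-17, END)): offset=2
After 2 (seek(14, SET)): offset=14
After 3 (read(6)): returned 'IESKZ', offset=19
After 4 (read(2)): returned '', offset=19
After 5 (tell()): offset=19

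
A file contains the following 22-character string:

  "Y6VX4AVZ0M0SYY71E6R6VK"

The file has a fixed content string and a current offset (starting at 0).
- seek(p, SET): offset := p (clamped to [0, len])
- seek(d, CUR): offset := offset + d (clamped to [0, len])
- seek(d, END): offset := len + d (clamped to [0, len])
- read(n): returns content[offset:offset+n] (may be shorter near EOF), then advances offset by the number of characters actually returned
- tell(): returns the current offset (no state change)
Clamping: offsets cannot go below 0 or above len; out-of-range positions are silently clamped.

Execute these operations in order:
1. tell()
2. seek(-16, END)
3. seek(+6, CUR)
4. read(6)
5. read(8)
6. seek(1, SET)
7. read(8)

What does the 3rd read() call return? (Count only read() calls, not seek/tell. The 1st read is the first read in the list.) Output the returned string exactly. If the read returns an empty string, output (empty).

Answer: 6VX4AVZ0

Derivation:
After 1 (tell()): offset=0
After 2 (seek(-16, END)): offset=6
After 3 (seek(+6, CUR)): offset=12
After 4 (read(6)): returned 'YY71E6', offset=18
After 5 (read(8)): returned 'R6VK', offset=22
After 6 (seek(1, SET)): offset=1
After 7 (read(8)): returned '6VX4AVZ0', offset=9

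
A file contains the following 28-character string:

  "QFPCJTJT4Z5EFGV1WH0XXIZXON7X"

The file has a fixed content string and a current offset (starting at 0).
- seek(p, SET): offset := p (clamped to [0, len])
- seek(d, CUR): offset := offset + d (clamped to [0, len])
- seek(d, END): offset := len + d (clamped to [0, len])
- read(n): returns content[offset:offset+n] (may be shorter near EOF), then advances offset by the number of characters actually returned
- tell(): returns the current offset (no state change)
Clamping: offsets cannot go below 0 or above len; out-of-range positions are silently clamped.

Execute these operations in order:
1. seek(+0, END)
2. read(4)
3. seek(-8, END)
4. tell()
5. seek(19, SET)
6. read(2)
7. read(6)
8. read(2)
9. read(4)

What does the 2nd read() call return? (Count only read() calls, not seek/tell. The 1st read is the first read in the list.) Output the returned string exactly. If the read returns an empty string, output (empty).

After 1 (seek(+0, END)): offset=28
After 2 (read(4)): returned '', offset=28
After 3 (seek(-8, END)): offset=20
After 4 (tell()): offset=20
After 5 (seek(19, SET)): offset=19
After 6 (read(2)): returned 'XX', offset=21
After 7 (read(6)): returned 'IZXON7', offset=27
After 8 (read(2)): returned 'X', offset=28
After 9 (read(4)): returned '', offset=28

Answer: XX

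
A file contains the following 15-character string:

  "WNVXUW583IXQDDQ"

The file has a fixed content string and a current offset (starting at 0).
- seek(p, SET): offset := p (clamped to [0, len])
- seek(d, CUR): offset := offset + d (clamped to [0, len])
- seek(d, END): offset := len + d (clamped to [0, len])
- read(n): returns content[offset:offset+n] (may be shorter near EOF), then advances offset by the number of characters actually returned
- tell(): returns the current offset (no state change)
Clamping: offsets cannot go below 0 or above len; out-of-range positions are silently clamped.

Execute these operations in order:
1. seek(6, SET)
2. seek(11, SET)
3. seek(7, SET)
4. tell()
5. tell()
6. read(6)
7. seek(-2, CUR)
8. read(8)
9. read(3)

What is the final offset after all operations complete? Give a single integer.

After 1 (seek(6, SET)): offset=6
After 2 (seek(11, SET)): offset=11
After 3 (seek(7, SET)): offset=7
After 4 (tell()): offset=7
After 5 (tell()): offset=7
After 6 (read(6)): returned '83IXQD', offset=13
After 7 (seek(-2, CUR)): offset=11
After 8 (read(8)): returned 'QDDQ', offset=15
After 9 (read(3)): returned '', offset=15

Answer: 15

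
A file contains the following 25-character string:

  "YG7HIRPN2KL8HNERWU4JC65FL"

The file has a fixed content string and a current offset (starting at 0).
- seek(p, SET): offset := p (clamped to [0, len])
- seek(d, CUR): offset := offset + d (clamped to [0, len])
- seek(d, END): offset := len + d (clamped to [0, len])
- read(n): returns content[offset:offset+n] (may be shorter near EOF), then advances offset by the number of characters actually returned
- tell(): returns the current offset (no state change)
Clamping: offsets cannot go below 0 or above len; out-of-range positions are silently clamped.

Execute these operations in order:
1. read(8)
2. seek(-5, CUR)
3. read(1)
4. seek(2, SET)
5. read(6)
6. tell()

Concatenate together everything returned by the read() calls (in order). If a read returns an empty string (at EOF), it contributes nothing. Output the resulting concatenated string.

Answer: YG7HIRPNH7HIRPN

Derivation:
After 1 (read(8)): returned 'YG7HIRPN', offset=8
After 2 (seek(-5, CUR)): offset=3
After 3 (read(1)): returned 'H', offset=4
After 4 (seek(2, SET)): offset=2
After 5 (read(6)): returned '7HIRPN', offset=8
After 6 (tell()): offset=8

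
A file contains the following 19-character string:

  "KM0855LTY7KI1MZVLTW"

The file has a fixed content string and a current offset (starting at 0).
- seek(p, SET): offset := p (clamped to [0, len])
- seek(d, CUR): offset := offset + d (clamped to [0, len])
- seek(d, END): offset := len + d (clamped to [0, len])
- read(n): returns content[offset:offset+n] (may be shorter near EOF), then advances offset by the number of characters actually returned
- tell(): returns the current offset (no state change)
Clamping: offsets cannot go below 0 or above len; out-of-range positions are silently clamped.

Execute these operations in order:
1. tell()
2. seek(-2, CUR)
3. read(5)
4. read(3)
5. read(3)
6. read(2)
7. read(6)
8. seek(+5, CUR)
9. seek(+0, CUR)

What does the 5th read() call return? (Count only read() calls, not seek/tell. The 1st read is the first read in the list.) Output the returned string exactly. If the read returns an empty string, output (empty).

Answer: MZVLTW

Derivation:
After 1 (tell()): offset=0
After 2 (seek(-2, CUR)): offset=0
After 3 (read(5)): returned 'KM085', offset=5
After 4 (read(3)): returned '5LT', offset=8
After 5 (read(3)): returned 'Y7K', offset=11
After 6 (read(2)): returned 'I1', offset=13
After 7 (read(6)): returned 'MZVLTW', offset=19
After 8 (seek(+5, CUR)): offset=19
After 9 (seek(+0, CUR)): offset=19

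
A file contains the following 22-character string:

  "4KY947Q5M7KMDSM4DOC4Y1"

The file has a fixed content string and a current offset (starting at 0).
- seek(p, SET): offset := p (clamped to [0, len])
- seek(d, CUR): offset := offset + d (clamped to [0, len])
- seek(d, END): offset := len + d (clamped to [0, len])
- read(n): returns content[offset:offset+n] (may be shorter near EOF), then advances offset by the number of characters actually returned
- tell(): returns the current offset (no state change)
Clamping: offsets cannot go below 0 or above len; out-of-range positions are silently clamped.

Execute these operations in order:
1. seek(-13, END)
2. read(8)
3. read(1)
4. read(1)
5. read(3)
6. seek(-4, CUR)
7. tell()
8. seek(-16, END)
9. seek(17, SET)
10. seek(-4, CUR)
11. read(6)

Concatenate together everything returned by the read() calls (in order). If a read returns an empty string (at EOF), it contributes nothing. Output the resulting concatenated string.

After 1 (seek(-13, END)): offset=9
After 2 (read(8)): returned '7KMDSM4D', offset=17
After 3 (read(1)): returned 'O', offset=18
After 4 (read(1)): returned 'C', offset=19
After 5 (read(3)): returned '4Y1', offset=22
After 6 (seek(-4, CUR)): offset=18
After 7 (tell()): offset=18
After 8 (seek(-16, END)): offset=6
After 9 (seek(17, SET)): offset=17
After 10 (seek(-4, CUR)): offset=13
After 11 (read(6)): returned 'SM4DOC', offset=19

Answer: 7KMDSM4DOC4Y1SM4DOC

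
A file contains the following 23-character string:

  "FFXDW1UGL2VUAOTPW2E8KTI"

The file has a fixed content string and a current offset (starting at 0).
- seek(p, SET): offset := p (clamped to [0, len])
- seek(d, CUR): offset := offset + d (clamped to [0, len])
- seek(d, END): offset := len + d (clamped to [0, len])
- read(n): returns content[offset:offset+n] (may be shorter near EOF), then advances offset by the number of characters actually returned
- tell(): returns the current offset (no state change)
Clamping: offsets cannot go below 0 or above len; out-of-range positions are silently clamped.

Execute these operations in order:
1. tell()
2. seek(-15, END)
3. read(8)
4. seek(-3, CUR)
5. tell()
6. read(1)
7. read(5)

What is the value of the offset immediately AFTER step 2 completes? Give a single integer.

After 1 (tell()): offset=0
After 2 (seek(-15, END)): offset=8

Answer: 8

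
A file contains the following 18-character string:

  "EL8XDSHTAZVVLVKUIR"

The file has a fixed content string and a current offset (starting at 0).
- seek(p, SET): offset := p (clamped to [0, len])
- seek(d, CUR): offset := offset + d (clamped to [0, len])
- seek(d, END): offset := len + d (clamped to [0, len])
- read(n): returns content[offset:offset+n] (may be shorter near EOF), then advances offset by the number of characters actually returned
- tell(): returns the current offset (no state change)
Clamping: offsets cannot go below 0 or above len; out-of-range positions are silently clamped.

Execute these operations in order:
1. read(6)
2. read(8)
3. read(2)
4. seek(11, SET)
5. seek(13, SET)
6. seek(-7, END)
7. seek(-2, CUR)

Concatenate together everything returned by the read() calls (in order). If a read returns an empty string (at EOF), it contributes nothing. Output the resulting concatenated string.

After 1 (read(6)): returned 'EL8XDS', offset=6
After 2 (read(8)): returned 'HTAZVVLV', offset=14
After 3 (read(2)): returned 'KU', offset=16
After 4 (seek(11, SET)): offset=11
After 5 (seek(13, SET)): offset=13
After 6 (seek(-7, END)): offset=11
After 7 (seek(-2, CUR)): offset=9

Answer: EL8XDSHTAZVVLVKU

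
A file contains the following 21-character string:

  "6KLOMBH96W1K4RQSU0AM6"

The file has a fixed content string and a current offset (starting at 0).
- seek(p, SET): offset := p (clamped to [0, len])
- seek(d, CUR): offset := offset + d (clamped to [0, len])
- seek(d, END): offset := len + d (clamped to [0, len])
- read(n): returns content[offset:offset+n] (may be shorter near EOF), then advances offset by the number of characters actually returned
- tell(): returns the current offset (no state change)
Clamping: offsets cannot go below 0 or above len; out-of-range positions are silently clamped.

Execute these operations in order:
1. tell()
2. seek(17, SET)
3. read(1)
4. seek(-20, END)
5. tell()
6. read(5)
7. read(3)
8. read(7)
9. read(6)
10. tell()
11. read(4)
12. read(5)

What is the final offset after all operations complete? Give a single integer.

After 1 (tell()): offset=0
After 2 (seek(17, SET)): offset=17
After 3 (read(1)): returned '0', offset=18
After 4 (seek(-20, END)): offset=1
After 5 (tell()): offset=1
After 6 (read(5)): returned 'KLOMB', offset=6
After 7 (read(3)): returned 'H96', offset=9
After 8 (read(7)): returned 'W1K4RQS', offset=16
After 9 (read(6)): returned 'U0AM6', offset=21
After 10 (tell()): offset=21
After 11 (read(4)): returned '', offset=21
After 12 (read(5)): returned '', offset=21

Answer: 21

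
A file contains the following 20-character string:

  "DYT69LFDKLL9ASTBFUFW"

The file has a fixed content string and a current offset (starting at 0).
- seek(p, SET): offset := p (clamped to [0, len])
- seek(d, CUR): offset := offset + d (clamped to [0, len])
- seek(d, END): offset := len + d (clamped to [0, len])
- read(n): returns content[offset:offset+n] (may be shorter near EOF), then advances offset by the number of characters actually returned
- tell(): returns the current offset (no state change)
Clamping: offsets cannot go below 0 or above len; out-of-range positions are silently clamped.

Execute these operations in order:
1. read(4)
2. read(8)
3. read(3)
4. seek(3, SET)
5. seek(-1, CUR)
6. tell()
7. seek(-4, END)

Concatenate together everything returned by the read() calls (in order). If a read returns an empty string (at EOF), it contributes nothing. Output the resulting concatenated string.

After 1 (read(4)): returned 'DYT6', offset=4
After 2 (read(8)): returned '9LFDKLL9', offset=12
After 3 (read(3)): returned 'AST', offset=15
After 4 (seek(3, SET)): offset=3
After 5 (seek(-1, CUR)): offset=2
After 6 (tell()): offset=2
After 7 (seek(-4, END)): offset=16

Answer: DYT69LFDKLL9AST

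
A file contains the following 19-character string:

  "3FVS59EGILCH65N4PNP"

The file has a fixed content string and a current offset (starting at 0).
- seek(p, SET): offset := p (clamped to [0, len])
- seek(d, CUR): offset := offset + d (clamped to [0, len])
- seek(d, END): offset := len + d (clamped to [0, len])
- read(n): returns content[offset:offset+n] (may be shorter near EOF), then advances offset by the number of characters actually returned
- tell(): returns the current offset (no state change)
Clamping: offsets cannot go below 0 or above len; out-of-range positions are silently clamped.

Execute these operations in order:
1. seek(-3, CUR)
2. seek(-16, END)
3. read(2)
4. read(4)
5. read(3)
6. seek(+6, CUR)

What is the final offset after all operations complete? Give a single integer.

Answer: 18

Derivation:
After 1 (seek(-3, CUR)): offset=0
After 2 (seek(-16, END)): offset=3
After 3 (read(2)): returned 'S5', offset=5
After 4 (read(4)): returned '9EGI', offset=9
After 5 (read(3)): returned 'LCH', offset=12
After 6 (seek(+6, CUR)): offset=18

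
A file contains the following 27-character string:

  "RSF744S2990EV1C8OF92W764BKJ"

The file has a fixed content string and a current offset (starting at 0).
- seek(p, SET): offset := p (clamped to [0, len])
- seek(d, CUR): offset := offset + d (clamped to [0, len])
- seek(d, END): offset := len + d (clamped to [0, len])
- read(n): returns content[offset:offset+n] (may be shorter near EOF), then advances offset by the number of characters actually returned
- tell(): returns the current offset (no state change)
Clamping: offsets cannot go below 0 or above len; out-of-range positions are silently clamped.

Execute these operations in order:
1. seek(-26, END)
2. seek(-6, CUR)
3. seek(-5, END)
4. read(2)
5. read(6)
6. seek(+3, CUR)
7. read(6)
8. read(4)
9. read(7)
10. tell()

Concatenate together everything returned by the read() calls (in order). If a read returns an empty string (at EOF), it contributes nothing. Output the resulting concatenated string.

After 1 (seek(-26, END)): offset=1
After 2 (seek(-6, CUR)): offset=0
After 3 (seek(-5, END)): offset=22
After 4 (read(2)): returned '64', offset=24
After 5 (read(6)): returned 'BKJ', offset=27
After 6 (seek(+3, CUR)): offset=27
After 7 (read(6)): returned '', offset=27
After 8 (read(4)): returned '', offset=27
After 9 (read(7)): returned '', offset=27
After 10 (tell()): offset=27

Answer: 64BKJ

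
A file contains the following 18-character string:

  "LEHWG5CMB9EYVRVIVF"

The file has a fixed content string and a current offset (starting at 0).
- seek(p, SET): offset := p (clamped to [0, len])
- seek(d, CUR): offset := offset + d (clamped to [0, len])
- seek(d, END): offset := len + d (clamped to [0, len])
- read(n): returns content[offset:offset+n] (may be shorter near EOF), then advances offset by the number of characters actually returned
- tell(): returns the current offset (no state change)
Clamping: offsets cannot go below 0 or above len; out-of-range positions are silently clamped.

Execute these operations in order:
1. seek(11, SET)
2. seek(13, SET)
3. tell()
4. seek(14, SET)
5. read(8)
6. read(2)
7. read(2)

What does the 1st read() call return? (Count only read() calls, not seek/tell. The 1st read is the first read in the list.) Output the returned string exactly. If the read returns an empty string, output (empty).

Answer: VIVF

Derivation:
After 1 (seek(11, SET)): offset=11
After 2 (seek(13, SET)): offset=13
After 3 (tell()): offset=13
After 4 (seek(14, SET)): offset=14
After 5 (read(8)): returned 'VIVF', offset=18
After 6 (read(2)): returned '', offset=18
After 7 (read(2)): returned '', offset=18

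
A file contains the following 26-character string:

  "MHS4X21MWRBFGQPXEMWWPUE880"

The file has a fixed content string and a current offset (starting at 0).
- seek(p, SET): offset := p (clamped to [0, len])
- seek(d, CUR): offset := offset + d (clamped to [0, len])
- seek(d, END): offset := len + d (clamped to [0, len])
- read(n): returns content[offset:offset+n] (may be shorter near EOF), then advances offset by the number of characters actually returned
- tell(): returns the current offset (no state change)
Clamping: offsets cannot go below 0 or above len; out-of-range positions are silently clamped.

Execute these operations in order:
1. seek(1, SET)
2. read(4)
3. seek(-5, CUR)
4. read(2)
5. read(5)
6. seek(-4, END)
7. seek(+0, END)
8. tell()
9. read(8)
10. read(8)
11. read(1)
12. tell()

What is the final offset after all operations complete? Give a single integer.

After 1 (seek(1, SET)): offset=1
After 2 (read(4)): returned 'HS4X', offset=5
After 3 (seek(-5, CUR)): offset=0
After 4 (read(2)): returned 'MH', offset=2
After 5 (read(5)): returned 'S4X21', offset=7
After 6 (seek(-4, END)): offset=22
After 7 (seek(+0, END)): offset=26
After 8 (tell()): offset=26
After 9 (read(8)): returned '', offset=26
After 10 (read(8)): returned '', offset=26
After 11 (read(1)): returned '', offset=26
After 12 (tell()): offset=26

Answer: 26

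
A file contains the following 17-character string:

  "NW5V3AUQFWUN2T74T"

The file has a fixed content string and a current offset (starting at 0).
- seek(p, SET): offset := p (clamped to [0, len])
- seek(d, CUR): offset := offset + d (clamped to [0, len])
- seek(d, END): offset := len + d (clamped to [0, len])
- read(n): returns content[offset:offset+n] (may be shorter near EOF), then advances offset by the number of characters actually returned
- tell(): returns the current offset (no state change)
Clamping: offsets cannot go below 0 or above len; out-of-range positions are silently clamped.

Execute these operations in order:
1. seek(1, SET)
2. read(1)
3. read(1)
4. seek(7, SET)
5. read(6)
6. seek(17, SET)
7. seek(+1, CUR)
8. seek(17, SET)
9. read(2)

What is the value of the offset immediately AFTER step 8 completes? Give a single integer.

Answer: 17

Derivation:
After 1 (seek(1, SET)): offset=1
After 2 (read(1)): returned 'W', offset=2
After 3 (read(1)): returned '5', offset=3
After 4 (seek(7, SET)): offset=7
After 5 (read(6)): returned 'QFWUN2', offset=13
After 6 (seek(17, SET)): offset=17
After 7 (seek(+1, CUR)): offset=17
After 8 (seek(17, SET)): offset=17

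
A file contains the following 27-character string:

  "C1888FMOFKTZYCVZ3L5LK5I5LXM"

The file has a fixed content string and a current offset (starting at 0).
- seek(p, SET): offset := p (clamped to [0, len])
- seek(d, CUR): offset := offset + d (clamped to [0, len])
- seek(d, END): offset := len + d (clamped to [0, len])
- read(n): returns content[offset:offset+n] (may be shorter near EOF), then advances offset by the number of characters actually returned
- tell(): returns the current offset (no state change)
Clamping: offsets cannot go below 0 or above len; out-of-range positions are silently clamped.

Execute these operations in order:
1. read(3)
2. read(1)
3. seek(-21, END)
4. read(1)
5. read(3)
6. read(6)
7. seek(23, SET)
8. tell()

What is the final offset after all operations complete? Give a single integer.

After 1 (read(3)): returned 'C18', offset=3
After 2 (read(1)): returned '8', offset=4
After 3 (seek(-21, END)): offset=6
After 4 (read(1)): returned 'M', offset=7
After 5 (read(3)): returned 'OFK', offset=10
After 6 (read(6)): returned 'TZYCVZ', offset=16
After 7 (seek(23, SET)): offset=23
After 8 (tell()): offset=23

Answer: 23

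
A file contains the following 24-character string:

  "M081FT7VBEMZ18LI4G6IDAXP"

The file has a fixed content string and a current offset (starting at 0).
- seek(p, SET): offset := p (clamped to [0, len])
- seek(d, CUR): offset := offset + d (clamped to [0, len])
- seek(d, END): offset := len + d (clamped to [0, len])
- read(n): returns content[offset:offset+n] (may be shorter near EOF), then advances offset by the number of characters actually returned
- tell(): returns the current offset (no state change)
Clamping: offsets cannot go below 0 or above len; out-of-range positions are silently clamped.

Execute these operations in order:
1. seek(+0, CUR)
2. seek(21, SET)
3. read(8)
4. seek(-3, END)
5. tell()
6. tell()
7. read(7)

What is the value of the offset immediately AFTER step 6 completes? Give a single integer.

After 1 (seek(+0, CUR)): offset=0
After 2 (seek(21, SET)): offset=21
After 3 (read(8)): returned 'AXP', offset=24
After 4 (seek(-3, END)): offset=21
After 5 (tell()): offset=21
After 6 (tell()): offset=21

Answer: 21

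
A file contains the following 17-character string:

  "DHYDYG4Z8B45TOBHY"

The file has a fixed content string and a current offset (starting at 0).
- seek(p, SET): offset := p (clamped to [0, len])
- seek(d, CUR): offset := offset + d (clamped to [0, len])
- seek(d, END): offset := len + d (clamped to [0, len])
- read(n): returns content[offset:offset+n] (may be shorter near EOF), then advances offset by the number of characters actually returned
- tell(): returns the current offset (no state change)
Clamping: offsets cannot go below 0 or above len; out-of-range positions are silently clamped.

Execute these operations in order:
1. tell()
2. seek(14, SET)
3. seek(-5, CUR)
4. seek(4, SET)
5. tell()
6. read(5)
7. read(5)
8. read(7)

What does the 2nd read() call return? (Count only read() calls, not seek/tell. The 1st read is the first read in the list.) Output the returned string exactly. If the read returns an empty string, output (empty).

After 1 (tell()): offset=0
After 2 (seek(14, SET)): offset=14
After 3 (seek(-5, CUR)): offset=9
After 4 (seek(4, SET)): offset=4
After 5 (tell()): offset=4
After 6 (read(5)): returned 'YG4Z8', offset=9
After 7 (read(5)): returned 'B45TO', offset=14
After 8 (read(7)): returned 'BHY', offset=17

Answer: B45TO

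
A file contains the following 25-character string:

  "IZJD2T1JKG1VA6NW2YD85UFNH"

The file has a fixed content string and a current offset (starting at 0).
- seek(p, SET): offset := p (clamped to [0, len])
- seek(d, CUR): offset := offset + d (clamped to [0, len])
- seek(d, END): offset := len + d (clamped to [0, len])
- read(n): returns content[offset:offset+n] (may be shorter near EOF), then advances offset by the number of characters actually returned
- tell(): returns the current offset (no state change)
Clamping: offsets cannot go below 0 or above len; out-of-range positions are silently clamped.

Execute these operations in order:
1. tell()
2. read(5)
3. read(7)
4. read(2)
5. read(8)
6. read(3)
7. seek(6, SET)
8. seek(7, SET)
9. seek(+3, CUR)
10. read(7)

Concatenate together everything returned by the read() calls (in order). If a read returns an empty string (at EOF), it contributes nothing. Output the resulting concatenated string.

Answer: IZJD2T1JKG1VA6NW2YD85UFNH1VA6NW2

Derivation:
After 1 (tell()): offset=0
After 2 (read(5)): returned 'IZJD2', offset=5
After 3 (read(7)): returned 'T1JKG1V', offset=12
After 4 (read(2)): returned 'A6', offset=14
After 5 (read(8)): returned 'NW2YD85U', offset=22
After 6 (read(3)): returned 'FNH', offset=25
After 7 (seek(6, SET)): offset=6
After 8 (seek(7, SET)): offset=7
After 9 (seek(+3, CUR)): offset=10
After 10 (read(7)): returned '1VA6NW2', offset=17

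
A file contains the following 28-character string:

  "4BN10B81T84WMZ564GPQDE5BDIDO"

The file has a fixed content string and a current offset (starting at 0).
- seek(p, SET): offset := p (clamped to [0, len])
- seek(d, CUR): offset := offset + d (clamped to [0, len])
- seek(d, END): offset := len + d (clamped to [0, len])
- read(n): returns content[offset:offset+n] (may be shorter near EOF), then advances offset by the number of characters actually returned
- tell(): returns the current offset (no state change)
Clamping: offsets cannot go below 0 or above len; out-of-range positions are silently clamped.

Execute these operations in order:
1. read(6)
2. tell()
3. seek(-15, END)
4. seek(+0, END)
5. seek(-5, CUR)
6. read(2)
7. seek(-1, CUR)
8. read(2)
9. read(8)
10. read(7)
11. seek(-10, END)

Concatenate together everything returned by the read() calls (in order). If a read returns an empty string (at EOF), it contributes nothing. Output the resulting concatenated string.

After 1 (read(6)): returned '4BN10B', offset=6
After 2 (tell()): offset=6
After 3 (seek(-15, END)): offset=13
After 4 (seek(+0, END)): offset=28
After 5 (seek(-5, CUR)): offset=23
After 6 (read(2)): returned 'BD', offset=25
After 7 (seek(-1, CUR)): offset=24
After 8 (read(2)): returned 'DI', offset=26
After 9 (read(8)): returned 'DO', offset=28
After 10 (read(7)): returned '', offset=28
After 11 (seek(-10, END)): offset=18

Answer: 4BN10BBDDIDO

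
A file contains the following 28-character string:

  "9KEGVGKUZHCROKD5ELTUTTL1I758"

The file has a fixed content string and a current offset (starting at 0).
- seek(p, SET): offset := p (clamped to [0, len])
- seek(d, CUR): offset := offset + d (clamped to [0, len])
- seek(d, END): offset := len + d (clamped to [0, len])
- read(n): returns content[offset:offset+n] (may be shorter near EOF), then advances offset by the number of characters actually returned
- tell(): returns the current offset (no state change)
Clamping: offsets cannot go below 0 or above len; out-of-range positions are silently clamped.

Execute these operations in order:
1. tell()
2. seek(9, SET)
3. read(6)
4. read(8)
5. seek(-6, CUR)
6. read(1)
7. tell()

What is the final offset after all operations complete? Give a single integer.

Answer: 18

Derivation:
After 1 (tell()): offset=0
After 2 (seek(9, SET)): offset=9
After 3 (read(6)): returned 'HCROKD', offset=15
After 4 (read(8)): returned '5ELTUTTL', offset=23
After 5 (seek(-6, CUR)): offset=17
After 6 (read(1)): returned 'L', offset=18
After 7 (tell()): offset=18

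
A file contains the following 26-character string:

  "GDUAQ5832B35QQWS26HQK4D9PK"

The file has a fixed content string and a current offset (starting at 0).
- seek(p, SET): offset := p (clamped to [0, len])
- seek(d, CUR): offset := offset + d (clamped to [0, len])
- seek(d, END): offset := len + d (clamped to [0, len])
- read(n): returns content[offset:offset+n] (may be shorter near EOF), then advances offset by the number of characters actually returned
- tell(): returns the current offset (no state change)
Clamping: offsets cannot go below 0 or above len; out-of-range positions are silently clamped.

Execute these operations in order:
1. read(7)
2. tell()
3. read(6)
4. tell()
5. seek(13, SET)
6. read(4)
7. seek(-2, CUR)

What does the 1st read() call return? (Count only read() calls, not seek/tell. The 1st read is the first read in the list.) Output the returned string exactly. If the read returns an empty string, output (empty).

Answer: GDUAQ58

Derivation:
After 1 (read(7)): returned 'GDUAQ58', offset=7
After 2 (tell()): offset=7
After 3 (read(6)): returned '32B35Q', offset=13
After 4 (tell()): offset=13
After 5 (seek(13, SET)): offset=13
After 6 (read(4)): returned 'QWS2', offset=17
After 7 (seek(-2, CUR)): offset=15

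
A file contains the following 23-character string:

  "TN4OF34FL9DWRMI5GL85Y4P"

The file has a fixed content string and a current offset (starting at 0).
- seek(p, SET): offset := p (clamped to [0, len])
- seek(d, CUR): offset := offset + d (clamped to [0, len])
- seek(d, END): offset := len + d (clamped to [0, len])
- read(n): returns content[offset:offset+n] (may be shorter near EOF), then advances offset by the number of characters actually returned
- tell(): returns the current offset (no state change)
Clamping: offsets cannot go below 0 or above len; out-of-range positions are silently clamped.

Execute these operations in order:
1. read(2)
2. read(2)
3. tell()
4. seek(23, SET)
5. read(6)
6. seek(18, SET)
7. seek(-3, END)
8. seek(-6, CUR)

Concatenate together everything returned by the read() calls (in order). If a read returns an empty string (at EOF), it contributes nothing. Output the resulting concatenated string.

After 1 (read(2)): returned 'TN', offset=2
After 2 (read(2)): returned '4O', offset=4
After 3 (tell()): offset=4
After 4 (seek(23, SET)): offset=23
After 5 (read(6)): returned '', offset=23
After 6 (seek(18, SET)): offset=18
After 7 (seek(-3, END)): offset=20
After 8 (seek(-6, CUR)): offset=14

Answer: TN4O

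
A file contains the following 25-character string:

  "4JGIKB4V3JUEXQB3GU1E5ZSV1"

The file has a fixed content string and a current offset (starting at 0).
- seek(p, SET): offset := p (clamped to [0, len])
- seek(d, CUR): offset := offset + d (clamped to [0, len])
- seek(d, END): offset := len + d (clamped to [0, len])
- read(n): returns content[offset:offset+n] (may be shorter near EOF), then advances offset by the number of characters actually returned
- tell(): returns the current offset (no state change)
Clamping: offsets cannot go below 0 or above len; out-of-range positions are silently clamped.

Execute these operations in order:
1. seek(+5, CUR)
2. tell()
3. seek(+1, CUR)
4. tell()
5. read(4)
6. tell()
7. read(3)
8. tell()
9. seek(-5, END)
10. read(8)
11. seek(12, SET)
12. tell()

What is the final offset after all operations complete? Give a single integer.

Answer: 12

Derivation:
After 1 (seek(+5, CUR)): offset=5
After 2 (tell()): offset=5
After 3 (seek(+1, CUR)): offset=6
After 4 (tell()): offset=6
After 5 (read(4)): returned '4V3J', offset=10
After 6 (tell()): offset=10
After 7 (read(3)): returned 'UEX', offset=13
After 8 (tell()): offset=13
After 9 (seek(-5, END)): offset=20
After 10 (read(8)): returned '5ZSV1', offset=25
After 11 (seek(12, SET)): offset=12
After 12 (tell()): offset=12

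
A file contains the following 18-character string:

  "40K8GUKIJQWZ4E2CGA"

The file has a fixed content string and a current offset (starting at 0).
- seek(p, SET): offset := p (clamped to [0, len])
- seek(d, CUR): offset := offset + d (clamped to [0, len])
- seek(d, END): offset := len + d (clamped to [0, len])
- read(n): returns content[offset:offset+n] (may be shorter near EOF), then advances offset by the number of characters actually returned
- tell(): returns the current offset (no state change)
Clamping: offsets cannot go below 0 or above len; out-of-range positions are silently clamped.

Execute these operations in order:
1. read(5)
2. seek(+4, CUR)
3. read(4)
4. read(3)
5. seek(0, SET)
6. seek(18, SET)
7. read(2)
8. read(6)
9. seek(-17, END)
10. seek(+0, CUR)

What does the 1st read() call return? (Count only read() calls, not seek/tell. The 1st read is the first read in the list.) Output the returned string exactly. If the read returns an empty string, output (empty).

Answer: 40K8G

Derivation:
After 1 (read(5)): returned '40K8G', offset=5
After 2 (seek(+4, CUR)): offset=9
After 3 (read(4)): returned 'QWZ4', offset=13
After 4 (read(3)): returned 'E2C', offset=16
After 5 (seek(0, SET)): offset=0
After 6 (seek(18, SET)): offset=18
After 7 (read(2)): returned '', offset=18
After 8 (read(6)): returned '', offset=18
After 9 (seek(-17, END)): offset=1
After 10 (seek(+0, CUR)): offset=1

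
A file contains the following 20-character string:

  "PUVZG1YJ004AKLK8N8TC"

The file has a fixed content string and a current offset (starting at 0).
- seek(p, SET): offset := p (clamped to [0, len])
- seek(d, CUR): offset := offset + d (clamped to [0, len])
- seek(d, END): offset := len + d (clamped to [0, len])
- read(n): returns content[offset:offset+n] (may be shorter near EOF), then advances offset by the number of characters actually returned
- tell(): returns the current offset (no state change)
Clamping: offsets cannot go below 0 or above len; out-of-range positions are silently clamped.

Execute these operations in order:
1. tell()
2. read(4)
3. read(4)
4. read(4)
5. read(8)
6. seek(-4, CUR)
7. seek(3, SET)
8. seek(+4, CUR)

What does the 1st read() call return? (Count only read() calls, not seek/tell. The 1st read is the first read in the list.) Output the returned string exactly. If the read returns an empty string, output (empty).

Answer: PUVZ

Derivation:
After 1 (tell()): offset=0
After 2 (read(4)): returned 'PUVZ', offset=4
After 3 (read(4)): returned 'G1YJ', offset=8
After 4 (read(4)): returned '004A', offset=12
After 5 (read(8)): returned 'KLK8N8TC', offset=20
After 6 (seek(-4, CUR)): offset=16
After 7 (seek(3, SET)): offset=3
After 8 (seek(+4, CUR)): offset=7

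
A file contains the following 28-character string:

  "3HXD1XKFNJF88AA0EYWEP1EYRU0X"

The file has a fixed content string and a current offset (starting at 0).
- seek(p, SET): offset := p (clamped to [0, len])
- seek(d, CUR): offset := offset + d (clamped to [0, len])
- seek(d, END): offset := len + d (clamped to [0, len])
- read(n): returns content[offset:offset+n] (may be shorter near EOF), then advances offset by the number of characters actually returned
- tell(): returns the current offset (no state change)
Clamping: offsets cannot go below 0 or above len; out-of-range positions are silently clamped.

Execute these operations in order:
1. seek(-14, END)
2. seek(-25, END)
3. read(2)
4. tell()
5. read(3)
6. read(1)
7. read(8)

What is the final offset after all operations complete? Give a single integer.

After 1 (seek(-14, END)): offset=14
After 2 (seek(-25, END)): offset=3
After 3 (read(2)): returned 'D1', offset=5
After 4 (tell()): offset=5
After 5 (read(3)): returned 'XKF', offset=8
After 6 (read(1)): returned 'N', offset=9
After 7 (read(8)): returned 'JF88AA0E', offset=17

Answer: 17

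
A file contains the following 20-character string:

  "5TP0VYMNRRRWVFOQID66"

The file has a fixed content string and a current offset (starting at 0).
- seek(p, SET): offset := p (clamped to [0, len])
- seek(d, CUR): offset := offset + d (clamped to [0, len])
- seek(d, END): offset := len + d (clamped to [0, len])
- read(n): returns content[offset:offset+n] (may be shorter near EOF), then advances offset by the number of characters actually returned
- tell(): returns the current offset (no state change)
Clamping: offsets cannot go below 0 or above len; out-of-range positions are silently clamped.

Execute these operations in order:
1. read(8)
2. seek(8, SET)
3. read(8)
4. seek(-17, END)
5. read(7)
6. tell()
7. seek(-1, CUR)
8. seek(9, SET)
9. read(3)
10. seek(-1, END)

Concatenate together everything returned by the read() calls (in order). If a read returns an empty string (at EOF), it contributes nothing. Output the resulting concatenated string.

Answer: 5TP0VYMNRRRWVFOQ0VYMNRRRRW

Derivation:
After 1 (read(8)): returned '5TP0VYMN', offset=8
After 2 (seek(8, SET)): offset=8
After 3 (read(8)): returned 'RRRWVFOQ', offset=16
After 4 (seek(-17, END)): offset=3
After 5 (read(7)): returned '0VYMNRR', offset=10
After 6 (tell()): offset=10
After 7 (seek(-1, CUR)): offset=9
After 8 (seek(9, SET)): offset=9
After 9 (read(3)): returned 'RRW', offset=12
After 10 (seek(-1, END)): offset=19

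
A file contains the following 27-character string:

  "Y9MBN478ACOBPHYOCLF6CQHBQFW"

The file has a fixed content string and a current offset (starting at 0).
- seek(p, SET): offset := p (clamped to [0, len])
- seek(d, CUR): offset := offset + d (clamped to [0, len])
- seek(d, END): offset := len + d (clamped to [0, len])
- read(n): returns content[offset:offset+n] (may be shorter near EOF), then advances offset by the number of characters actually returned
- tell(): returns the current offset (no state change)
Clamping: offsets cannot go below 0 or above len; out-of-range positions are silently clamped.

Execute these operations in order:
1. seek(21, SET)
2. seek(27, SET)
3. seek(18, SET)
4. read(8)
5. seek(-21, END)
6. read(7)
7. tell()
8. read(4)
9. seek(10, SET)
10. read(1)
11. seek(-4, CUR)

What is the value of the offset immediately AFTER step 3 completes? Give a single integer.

After 1 (seek(21, SET)): offset=21
After 2 (seek(27, SET)): offset=27
After 3 (seek(18, SET)): offset=18

Answer: 18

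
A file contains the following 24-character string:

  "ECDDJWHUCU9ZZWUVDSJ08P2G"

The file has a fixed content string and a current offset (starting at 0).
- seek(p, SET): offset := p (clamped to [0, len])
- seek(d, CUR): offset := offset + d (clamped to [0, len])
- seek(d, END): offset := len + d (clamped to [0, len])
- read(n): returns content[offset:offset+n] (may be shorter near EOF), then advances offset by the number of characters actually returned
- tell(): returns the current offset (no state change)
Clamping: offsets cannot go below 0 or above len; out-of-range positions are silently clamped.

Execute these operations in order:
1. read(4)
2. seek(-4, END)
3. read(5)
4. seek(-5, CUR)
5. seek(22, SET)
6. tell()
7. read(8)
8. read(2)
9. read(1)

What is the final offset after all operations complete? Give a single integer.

Answer: 24

Derivation:
After 1 (read(4)): returned 'ECDD', offset=4
After 2 (seek(-4, END)): offset=20
After 3 (read(5)): returned '8P2G', offset=24
After 4 (seek(-5, CUR)): offset=19
After 5 (seek(22, SET)): offset=22
After 6 (tell()): offset=22
After 7 (read(8)): returned '2G', offset=24
After 8 (read(2)): returned '', offset=24
After 9 (read(1)): returned '', offset=24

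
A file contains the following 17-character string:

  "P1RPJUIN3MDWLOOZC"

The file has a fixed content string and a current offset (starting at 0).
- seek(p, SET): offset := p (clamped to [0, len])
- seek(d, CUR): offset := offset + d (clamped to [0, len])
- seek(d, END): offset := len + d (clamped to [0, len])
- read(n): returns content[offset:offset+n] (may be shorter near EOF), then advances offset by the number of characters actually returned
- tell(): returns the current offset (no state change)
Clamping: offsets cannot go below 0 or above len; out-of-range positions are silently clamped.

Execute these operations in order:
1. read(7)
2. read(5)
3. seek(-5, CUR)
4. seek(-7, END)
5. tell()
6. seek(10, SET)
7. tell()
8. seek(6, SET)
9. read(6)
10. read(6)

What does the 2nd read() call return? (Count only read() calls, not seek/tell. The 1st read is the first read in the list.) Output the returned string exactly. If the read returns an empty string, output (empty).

After 1 (read(7)): returned 'P1RPJUI', offset=7
After 2 (read(5)): returned 'N3MDW', offset=12
After 3 (seek(-5, CUR)): offset=7
After 4 (seek(-7, END)): offset=10
After 5 (tell()): offset=10
After 6 (seek(10, SET)): offset=10
After 7 (tell()): offset=10
After 8 (seek(6, SET)): offset=6
After 9 (read(6)): returned 'IN3MDW', offset=12
After 10 (read(6)): returned 'LOOZC', offset=17

Answer: N3MDW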